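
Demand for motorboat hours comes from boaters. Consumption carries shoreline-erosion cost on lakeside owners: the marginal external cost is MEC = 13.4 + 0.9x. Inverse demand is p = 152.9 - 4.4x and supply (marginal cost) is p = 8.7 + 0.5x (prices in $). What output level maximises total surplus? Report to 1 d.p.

x* = 22.6

Social marginal benefit = demand − MEC = 139.5 - 5.3x.
Set SMB = MC: 139.5 - 5.3x = 8.7 + 0.5x → x* = 22.5517.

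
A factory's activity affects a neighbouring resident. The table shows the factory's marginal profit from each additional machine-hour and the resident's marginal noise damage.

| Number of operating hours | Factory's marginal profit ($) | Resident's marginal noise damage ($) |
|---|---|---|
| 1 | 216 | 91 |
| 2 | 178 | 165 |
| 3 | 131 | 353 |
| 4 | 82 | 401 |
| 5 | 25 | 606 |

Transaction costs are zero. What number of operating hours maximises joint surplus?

2

Bargaining reaches the level where marginal profit last exceeds marginal noise damage.
That holds through level 2 (178 ≥ 165) but not at 3 (131 < 353).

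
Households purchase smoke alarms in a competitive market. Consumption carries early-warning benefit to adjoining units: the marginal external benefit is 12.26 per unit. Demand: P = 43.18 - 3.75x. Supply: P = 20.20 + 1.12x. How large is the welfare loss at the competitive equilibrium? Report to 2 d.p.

Market equilibrium (private): 20.20 + 1.12x = 43.18 - 3.75x → x_m = 4.7187.
Social marginal benefit = demand + MEB = 55.44 - 3.75x.
Set SMB = MC: 55.44 - 3.75x = 20.20 + 1.12x → x* = 7.2361.
The loss is the area between SMB and MC from x* to x_m; with linear curves that's a triangle of height MEB(x_m).
DWL = ½ × 2.5174 × 12.2600 = 15.4317.

DWL = 15.43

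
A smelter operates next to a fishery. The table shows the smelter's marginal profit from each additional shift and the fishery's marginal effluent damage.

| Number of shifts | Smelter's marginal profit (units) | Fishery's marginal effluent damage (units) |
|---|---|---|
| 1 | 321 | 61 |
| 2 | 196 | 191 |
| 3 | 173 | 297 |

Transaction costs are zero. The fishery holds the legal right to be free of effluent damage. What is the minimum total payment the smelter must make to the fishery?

252

Efficient level: marginal profit ≥ marginal effluent damage through level 2, so k* = 2.
With the fishery holding the right, the smelter must at least compensate total damage at k*: 61 + 191 = 252.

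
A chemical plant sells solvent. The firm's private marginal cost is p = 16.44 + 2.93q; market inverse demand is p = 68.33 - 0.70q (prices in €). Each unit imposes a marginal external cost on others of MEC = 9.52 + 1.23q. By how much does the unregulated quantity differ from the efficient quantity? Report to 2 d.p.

Market equilibrium (private): 16.44 + 2.93q = 68.33 - 0.70q → q_m = 14.2948.
Social marginal cost = private MC + MEC = 25.96 + 4.16q.
Set SMC = demand: 25.96 + 4.16q = 68.33 - 0.70q → q* = 8.7181.
Gap = |14.2948 − 8.7181| = 5.5767.

5.58 units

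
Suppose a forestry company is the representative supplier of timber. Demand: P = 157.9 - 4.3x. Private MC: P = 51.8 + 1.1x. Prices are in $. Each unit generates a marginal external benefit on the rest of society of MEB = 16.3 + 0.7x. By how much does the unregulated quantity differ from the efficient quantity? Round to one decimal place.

6.4 units

Market equilibrium (private): 51.8 + 1.1x = 157.9 - 4.3x → x_m = 19.6481.
Social marginal cost = private MC − MEB = 35.5 + 0.4x.
Set SMC = demand: 35.5 + 0.4x = 157.9 - 4.3x → x* = 26.0426.
Gap = |19.6481 − 26.0426| = 6.3945.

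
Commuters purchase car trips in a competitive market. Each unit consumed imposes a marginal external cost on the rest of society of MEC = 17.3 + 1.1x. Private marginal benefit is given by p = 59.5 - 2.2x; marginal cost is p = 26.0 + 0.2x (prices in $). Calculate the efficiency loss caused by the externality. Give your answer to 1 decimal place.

DWL = $152.3

Market equilibrium (private): 26.0 + 0.2x = 59.5 - 2.2x → x_m = 13.9583.
Social marginal benefit = demand − MEC = 42.2 - 3.3x.
Set SMB = MC: 42.2 - 3.3x = 26.0 + 0.2x → x* = 4.6286.
The welfare-loss triangle has base |x_m − x*| and height MEC(x_m) (the vertical gap between SMB and MC is zero at x* and MEC at x_m).
DWL = ½ × 9.3297 × 32.6542 = 152.3269.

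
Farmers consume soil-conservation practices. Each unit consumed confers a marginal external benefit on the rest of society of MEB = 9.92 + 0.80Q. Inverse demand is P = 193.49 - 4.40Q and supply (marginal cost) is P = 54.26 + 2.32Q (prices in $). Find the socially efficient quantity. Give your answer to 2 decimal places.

Q* = 25.19

Social marginal benefit = demand + MEB = 203.41 - 3.60Q.
Set SMB = MC: 203.41 - 3.60Q = 54.26 + 2.32Q → Q* = 25.1943.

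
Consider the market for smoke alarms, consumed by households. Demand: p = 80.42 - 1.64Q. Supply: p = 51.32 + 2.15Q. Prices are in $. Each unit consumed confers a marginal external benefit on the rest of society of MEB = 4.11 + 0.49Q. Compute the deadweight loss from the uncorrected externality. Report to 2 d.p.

DWL = $9.39

Market equilibrium (private): 51.32 + 2.15Q = 80.42 - 1.64Q → Q_m = 7.6781.
Social marginal benefit = demand + MEB = 84.53 - 1.15Q.
Set SMB = MC: 84.53 - 1.15Q = 51.32 + 2.15Q → Q* = 10.0636.
The loss is the area between SMB and MC from Q* to Q_m; with linear curves that's a triangle of height MEB(Q_m).
DWL = ½ × 2.3855 × 7.8723 = 9.3897.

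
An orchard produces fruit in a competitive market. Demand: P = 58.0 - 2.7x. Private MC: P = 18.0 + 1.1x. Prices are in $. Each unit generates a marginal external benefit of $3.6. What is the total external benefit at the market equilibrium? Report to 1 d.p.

Market equilibrium (private): 18.0 + 1.1x = 58.0 - 2.7x → x_m = 10.5263.
Total external benefit = MEB × x_m = 3.6 × 10.5263 = 37.8947.

$37.9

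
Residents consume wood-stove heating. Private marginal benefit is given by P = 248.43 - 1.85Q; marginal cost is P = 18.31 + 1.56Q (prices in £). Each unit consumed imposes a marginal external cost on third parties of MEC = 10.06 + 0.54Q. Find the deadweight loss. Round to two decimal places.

Market equilibrium (private): 18.31 + 1.56Q = 248.43 - 1.85Q → Q_m = 67.4839.
Social marginal benefit = demand − MEC = 238.37 - 2.39Q.
Set SMB = MC: 238.37 - 2.39Q = 18.31 + 1.56Q → Q* = 55.7114.
Height of the DWL triangle at Q_m is MC(Q_m) − SMB(Q_m) = MEC(Q_m) = 46.5013.
DWL = ½ × 11.7725 × 46.5013 = 273.7183.

DWL = £273.72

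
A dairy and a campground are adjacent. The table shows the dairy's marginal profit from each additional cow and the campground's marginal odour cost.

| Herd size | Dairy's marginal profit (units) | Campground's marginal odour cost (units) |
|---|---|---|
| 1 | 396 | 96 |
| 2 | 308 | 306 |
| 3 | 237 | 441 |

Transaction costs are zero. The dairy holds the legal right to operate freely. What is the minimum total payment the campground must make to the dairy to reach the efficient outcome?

237

Left alone the dairy would choose level 3 (marginal profit stays positive).
Efficient level: k* = 2 (marginal profit ≥ marginal odour cost through 2).
The campground must at least cover the dairy's forgone profit from cutting 3→2: 237 = 237.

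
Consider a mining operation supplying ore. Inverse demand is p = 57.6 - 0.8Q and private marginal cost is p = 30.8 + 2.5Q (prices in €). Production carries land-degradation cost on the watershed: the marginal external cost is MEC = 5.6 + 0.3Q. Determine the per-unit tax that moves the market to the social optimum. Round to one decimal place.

tax = €7.4 per unit

Social marginal cost = private MC + MEC = 36.4 + 2.8Q.
Set SMC = demand: 36.4 + 2.8Q = 57.6 - 0.8Q → Q* = 5.8889.
The Pigouvian tax equals MEC at Q*: 5.6 + 0.3×5.8889 = 7.3667.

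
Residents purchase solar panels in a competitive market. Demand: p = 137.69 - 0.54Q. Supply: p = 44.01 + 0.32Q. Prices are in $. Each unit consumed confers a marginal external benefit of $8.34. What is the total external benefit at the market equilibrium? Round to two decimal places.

$908.48

Market equilibrium (private): 44.01 + 0.32Q = 137.69 - 0.54Q → Q_m = 108.9302.
Total external benefit = MEB × Q_m = 8.34 × 108.9302 = 908.4779.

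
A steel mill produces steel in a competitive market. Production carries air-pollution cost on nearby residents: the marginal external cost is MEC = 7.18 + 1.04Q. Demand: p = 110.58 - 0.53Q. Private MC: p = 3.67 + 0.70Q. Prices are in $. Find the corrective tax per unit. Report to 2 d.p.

tax = $52.87 per unit

Social marginal cost = private MC + MEC = 10.85 + 1.74Q.
Set SMC = demand: 10.85 + 1.74Q = 110.58 - 0.53Q → Q* = 43.9339.
The Pigouvian tax equals MEC at Q*: 7.18 + 1.04×43.9339 = 52.8713.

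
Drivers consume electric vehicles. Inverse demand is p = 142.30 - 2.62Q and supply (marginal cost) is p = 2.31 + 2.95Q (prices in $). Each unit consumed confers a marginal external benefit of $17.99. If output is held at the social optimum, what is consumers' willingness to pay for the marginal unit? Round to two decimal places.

Social marginal benefit = demand + MEB = 160.29 - 2.62Q.
Set SMB = MC: 160.29 - 2.62Q = 2.31 + 2.95Q → Q* = 28.3627.
Consumer price on the demand curve at Q*: 142.30 − 2.62×28.3627 = 67.9897.

P = $67.99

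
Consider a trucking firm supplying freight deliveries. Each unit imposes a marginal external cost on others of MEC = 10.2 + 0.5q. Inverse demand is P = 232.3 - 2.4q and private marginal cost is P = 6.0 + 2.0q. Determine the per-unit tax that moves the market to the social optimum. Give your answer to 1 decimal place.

tax = 32.3 per unit

Social marginal cost = private MC + MEC = 16.2 + 2.5q.
Set SMC = demand: 16.2 + 2.5q = 232.3 - 2.4q → q* = 44.1020.
The Pigouvian tax equals MEC at q*: 10.2 + 0.5×44.1020 = 32.2510.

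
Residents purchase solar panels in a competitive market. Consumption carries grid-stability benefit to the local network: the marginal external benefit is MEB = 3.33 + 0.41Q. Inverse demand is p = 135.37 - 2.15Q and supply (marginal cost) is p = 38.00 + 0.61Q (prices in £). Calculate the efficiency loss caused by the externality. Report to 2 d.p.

DWL = £67.37

Market equilibrium (private): 38.00 + 0.61Q = 135.37 - 2.15Q → Q_m = 35.2790.
Social marginal benefit = demand + MEB = 138.70 - 1.74Q.
Set SMB = MC: 138.70 - 1.74Q = 38.00 + 0.61Q → Q* = 42.8511.
Height of the DWL triangle at Q_m is SMB(Q_m) − MC(Q_m) = MEB(Q_m) = 17.7944.
DWL = ½ × 7.5721 × 17.7944 = 67.3705.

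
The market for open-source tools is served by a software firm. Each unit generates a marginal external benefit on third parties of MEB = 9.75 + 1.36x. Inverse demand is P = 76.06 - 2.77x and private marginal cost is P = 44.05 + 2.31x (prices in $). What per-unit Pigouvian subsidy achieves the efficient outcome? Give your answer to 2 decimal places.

subsidy = $25.02 per unit

Social marginal cost = private MC − MEB = 34.30 + 0.95x.
Set SMC = demand: 34.30 + 0.95x = 76.06 - 2.77x → x* = 11.2258.
The Pigouvian subsidy equals MEB at x*: 9.75 + 1.36×11.2258 = 25.0171.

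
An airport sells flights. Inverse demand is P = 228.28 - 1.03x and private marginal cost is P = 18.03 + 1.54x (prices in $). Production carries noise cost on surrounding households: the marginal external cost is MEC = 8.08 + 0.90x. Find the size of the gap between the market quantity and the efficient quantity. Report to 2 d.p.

23.55 units

Market equilibrium (private): 18.03 + 1.54x = 228.28 - 1.03x → x_m = 81.8093.
Social marginal cost = private MC + MEC = 26.11 + 2.44x.
Set SMC = demand: 26.11 + 2.44x = 228.28 - 1.03x → x* = 58.2622.
Gap = |81.8093 − 58.2622| = 23.5471.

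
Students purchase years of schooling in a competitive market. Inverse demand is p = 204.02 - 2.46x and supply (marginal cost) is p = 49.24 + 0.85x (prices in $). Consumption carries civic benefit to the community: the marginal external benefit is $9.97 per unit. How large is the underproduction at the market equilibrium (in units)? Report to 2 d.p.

Market equilibrium (private): 49.24 + 0.85x = 204.02 - 2.46x → x_m = 46.7613.
Social marginal benefit = demand + MEB = 213.99 - 2.46x.
Set SMB = MC: 213.99 - 2.46x = 49.24 + 0.85x → x* = 49.7734.
Gap = |46.7613 − 49.7734| = 3.0121.

3.01 units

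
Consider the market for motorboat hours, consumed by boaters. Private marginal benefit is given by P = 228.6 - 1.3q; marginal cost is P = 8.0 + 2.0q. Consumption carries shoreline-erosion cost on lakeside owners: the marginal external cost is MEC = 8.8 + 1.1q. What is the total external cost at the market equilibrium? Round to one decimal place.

3046.1

Market equilibrium (private): 8.0 + 2.0q = 228.6 - 1.3q → q_m = 66.8485.
Total external cost = ∫₀^{q_m} (8.8 + 1.1q) dq = 8.8×66.8485 + ½×1.1×66.8485² = 3046.0639.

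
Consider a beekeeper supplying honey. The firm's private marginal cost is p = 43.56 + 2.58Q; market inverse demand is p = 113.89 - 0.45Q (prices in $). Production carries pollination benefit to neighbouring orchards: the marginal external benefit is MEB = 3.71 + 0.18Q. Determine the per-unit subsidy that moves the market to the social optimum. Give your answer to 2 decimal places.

subsidy = $8.39 per unit

Social marginal cost = private MC − MEB = 39.85 + 2.40Q.
Set SMC = demand: 39.85 + 2.40Q = 113.89 - 0.45Q → Q* = 25.9789.
The Pigouvian subsidy equals MEB at Q*: 3.71 + 0.18×25.9789 = 8.3862.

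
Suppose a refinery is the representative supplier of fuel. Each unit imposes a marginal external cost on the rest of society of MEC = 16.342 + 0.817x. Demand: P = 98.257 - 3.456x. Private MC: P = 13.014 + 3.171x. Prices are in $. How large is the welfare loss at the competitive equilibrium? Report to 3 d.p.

Market equilibrium (private): 13.014 + 3.171x = 98.257 - 3.456x → x_m = 12.8630.
Social marginal cost = private MC + MEC = 29.356 + 3.988x.
Set SMC = demand: 29.356 + 3.988x = 98.257 - 3.456x → x* = 9.2559.
The welfare-loss triangle has base |x_m − x*| and height MEC(x_m) (the vertical gap between SMC and demand is zero at x* and MEC at x_m).
DWL = ½ × 3.6071 × 26.8511 = 48.4273.

DWL = $48.427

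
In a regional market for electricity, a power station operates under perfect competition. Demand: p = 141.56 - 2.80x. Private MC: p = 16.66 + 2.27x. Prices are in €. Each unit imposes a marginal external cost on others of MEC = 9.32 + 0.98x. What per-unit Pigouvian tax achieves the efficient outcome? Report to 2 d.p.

tax = €28.04 per unit

Social marginal cost = private MC + MEC = 25.98 + 3.25x.
Set SMC = demand: 25.98 + 3.25x = 141.56 - 2.80x → x* = 19.1041.
The Pigouvian tax equals MEC at x*: 9.32 + 0.98×19.1041 = 28.0420.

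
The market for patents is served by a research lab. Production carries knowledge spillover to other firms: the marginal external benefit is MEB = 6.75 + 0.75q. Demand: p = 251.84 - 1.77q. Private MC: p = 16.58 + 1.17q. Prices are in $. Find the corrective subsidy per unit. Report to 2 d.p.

subsidy = $89.63 per unit

Social marginal cost = private MC − MEB = 9.83 + 0.42q.
Set SMC = demand: 9.83 + 0.42q = 251.84 - 1.77q → q* = 110.5068.
The Pigouvian subsidy equals MEB at q*: 6.75 + 0.75×110.5068 = 89.6301.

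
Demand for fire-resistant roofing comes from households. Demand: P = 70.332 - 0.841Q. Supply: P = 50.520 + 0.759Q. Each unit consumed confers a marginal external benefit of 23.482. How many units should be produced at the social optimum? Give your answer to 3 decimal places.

Social marginal benefit = demand + MEB = 93.814 - 0.841Q.
Set SMB = MC: 93.814 - 0.841Q = 50.520 + 0.759Q → Q* = 27.0588.

Q* = 27.059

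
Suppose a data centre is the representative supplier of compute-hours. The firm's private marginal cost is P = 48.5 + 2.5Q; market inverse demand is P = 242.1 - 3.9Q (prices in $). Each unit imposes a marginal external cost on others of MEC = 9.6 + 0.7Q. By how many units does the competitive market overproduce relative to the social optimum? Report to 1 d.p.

4.3 units

Market equilibrium (private): 48.5 + 2.5Q = 242.1 - 3.9Q → Q_m = 30.2500.
Social marginal cost = private MC + MEC = 58.1 + 3.2Q.
Set SMC = demand: 58.1 + 3.2Q = 242.1 - 3.9Q → Q* = 25.9155.
Gap = |30.2500 − 25.9155| = 4.3345.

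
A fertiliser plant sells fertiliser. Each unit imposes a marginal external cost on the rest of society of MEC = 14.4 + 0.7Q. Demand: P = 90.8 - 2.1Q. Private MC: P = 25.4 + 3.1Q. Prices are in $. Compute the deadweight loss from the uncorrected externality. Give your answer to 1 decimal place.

DWL = $45.6

Market equilibrium (private): 25.4 + 3.1Q = 90.8 - 2.1Q → Q_m = 12.5769.
Social marginal cost = private MC + MEC = 39.8 + 3.8Q.
Set SMC = demand: 39.8 + 3.8Q = 90.8 - 2.1Q → Q* = 8.6441.
Height of the DWL triangle at Q_m is SMC(Q_m) − demand(Q_m) = MEC(Q_m) = 23.2038.
DWL = ½ × 3.9328 × 23.2038 = 45.6280.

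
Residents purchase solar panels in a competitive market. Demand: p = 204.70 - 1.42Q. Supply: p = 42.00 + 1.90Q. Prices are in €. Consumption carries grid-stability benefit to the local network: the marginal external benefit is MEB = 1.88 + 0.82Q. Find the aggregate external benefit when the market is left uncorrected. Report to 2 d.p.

€1076.78

Market equilibrium (private): 42.00 + 1.90Q = 204.70 - 1.42Q → Q_m = 49.0060.
Total external benefit = ∫₀^{Q_m} (1.88 + 0.82Q) dQ = 1.88×49.0060 + ½×0.82×49.0060² = 1076.7824.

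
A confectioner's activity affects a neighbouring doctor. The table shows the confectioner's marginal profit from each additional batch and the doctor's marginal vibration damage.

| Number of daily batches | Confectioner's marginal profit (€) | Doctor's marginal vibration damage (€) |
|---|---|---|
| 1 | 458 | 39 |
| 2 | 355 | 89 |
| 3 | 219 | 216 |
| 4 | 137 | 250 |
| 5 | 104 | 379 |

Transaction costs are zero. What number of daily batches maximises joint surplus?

3

Bargaining reaches the level where marginal profit last exceeds marginal vibration damage.
That holds through level 3 (219 ≥ 216) but not at 4 (137 < 250).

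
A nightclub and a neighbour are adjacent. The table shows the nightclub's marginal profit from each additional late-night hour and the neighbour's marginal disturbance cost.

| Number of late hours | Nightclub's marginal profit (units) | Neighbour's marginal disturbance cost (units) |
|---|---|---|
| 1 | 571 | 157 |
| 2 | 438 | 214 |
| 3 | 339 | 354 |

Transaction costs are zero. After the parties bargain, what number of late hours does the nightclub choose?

Bargaining reaches the level where marginal profit last exceeds marginal disturbance cost.
That holds through level 2 (438 ≥ 214) but not at 3 (339 < 354).

2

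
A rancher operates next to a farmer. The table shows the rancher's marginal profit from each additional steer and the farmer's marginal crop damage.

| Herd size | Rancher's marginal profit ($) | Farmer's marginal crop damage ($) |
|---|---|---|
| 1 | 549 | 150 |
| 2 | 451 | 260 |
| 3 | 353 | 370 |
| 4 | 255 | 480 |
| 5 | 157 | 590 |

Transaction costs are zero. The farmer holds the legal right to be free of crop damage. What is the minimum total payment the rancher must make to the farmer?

Efficient level: marginal profit ≥ marginal crop damage through level 2, so k* = 2.
With the farmer holding the right, the rancher must at least compensate total damage at k*: 150 + 260 = 410.

$410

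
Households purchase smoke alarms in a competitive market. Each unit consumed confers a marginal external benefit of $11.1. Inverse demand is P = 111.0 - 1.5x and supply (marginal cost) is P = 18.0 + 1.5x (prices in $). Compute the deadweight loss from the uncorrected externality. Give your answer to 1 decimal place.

DWL = $20.5

Market equilibrium (private): 18.0 + 1.5x = 111.0 - 1.5x → x_m = 31.0000.
Social marginal benefit = demand + MEB = 122.1 - 1.5x.
Set SMB = MC: 122.1 - 1.5x = 18.0 + 1.5x → x* = 34.7000.
The welfare-loss triangle has base |x_m − x*| and height MEB(x_m) (the vertical gap between SMB and MC is zero at x* and MEB at x_m).
DWL = ½ × 3.7000 × 11.1000 = 20.5350.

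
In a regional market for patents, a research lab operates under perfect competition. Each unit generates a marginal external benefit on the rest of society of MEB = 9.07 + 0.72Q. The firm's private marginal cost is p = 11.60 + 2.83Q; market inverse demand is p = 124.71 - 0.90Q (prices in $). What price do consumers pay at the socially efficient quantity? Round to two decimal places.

Social marginal cost = private MC − MEB = 2.53 + 2.11Q.
Set SMC = demand: 2.53 + 2.11Q = 124.71 - 0.90Q → Q* = 40.5914.
Consumer price on the demand curve at Q*: 124.71 − 0.90×40.5914 = 88.1777.

P = $88.18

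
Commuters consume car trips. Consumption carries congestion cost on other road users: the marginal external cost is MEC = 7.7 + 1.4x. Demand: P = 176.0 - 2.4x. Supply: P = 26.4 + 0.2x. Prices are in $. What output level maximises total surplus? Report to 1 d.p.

x* = 35.5

Social marginal benefit = demand − MEC = 168.3 - 3.8x.
Set SMB = MC: 168.3 - 3.8x = 26.4 + 0.2x → x* = 35.4750.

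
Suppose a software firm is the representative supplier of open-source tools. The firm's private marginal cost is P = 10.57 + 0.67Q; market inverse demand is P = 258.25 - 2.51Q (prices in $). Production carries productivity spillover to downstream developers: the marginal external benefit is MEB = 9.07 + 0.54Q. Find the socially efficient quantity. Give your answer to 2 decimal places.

Q* = 97.25

Social marginal cost = private MC − MEB = 1.50 + 0.13Q.
Set SMC = demand: 1.50 + 0.13Q = 258.25 - 2.51Q → Q* = 97.2538.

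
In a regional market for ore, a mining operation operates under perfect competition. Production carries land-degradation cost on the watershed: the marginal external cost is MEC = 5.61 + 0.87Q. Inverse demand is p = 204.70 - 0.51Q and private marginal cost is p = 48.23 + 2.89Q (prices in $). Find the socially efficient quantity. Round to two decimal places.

Social marginal cost = private MC + MEC = 53.84 + 3.76Q.
Set SMC = demand: 53.84 + 3.76Q = 204.70 - 0.51Q → Q* = 35.3302.

Q* = 35.33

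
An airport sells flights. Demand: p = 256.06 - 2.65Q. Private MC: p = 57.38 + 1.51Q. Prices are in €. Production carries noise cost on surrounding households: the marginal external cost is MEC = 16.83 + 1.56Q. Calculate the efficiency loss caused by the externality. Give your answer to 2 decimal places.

Market equilibrium (private): 57.38 + 1.51Q = 256.06 - 2.65Q → Q_m = 47.7596.
Social marginal cost = private MC + MEC = 74.21 + 3.07Q.
Set SMC = demand: 74.21 + 3.07Q = 256.06 - 2.65Q → Q* = 31.7920.
The welfare-loss triangle has base |Q_m − Q*| and height MEC(Q_m) (the vertical gap between SMC and demand is zero at Q* and MEC at Q_m).
DWL = ½ × 15.9676 × 91.3350 = 729.2004.

DWL = €729.20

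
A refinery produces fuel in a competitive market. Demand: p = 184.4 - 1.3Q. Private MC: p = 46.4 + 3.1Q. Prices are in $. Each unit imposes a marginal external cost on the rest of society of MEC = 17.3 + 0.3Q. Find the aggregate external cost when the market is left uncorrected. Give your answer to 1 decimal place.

$690.1

Market equilibrium (private): 46.4 + 3.1Q = 184.4 - 1.3Q → Q_m = 31.3636.
Total external cost = ∫₀^{Q_m} (17.3 + 0.3Q) dQ = 17.3×31.3636 + ½×0.3×31.3636² = 690.1416.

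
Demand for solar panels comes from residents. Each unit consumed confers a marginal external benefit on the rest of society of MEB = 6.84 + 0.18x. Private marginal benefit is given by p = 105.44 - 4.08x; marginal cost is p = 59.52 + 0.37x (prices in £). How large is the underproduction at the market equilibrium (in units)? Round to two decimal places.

Market equilibrium (private): 59.52 + 0.37x = 105.44 - 4.08x → x_m = 10.3191.
Social marginal benefit = demand + MEB = 112.28 - 3.90x.
Set SMB = MC: 112.28 - 3.90x = 59.52 + 0.37x → x* = 12.3560.
Gap = |10.3191 − 12.3560| = 2.0369.

2.04 units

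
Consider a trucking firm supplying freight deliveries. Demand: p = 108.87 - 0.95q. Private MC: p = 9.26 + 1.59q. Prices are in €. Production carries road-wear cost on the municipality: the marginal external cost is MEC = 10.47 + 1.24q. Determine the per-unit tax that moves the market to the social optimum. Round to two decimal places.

Social marginal cost = private MC + MEC = 19.73 + 2.83q.
Set SMC = demand: 19.73 + 2.83q = 108.87 - 0.95q → q* = 23.5820.
The Pigouvian tax equals MEC at q*: 10.47 + 1.24×23.5820 = 39.7117.

tax = €39.71 per unit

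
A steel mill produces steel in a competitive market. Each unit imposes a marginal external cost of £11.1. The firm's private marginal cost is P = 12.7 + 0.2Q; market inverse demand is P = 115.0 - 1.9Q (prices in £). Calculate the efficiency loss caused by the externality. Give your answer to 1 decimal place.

DWL = £29.3

Market equilibrium (private): 12.7 + 0.2Q = 115.0 - 1.9Q → Q_m = 48.7143.
Social marginal cost = private MC + MEC = 23.8 + 0.2Q.
Set SMC = demand: 23.8 + 0.2Q = 115.0 - 1.9Q → Q* = 43.4286.
The welfare-loss triangle has base |Q_m − Q*| and height MEC(Q_m) (the vertical gap between SMC and demand is zero at Q* and MEC at Q_m).
DWL = ½ × 5.2857 × 11.1000 = 29.3356.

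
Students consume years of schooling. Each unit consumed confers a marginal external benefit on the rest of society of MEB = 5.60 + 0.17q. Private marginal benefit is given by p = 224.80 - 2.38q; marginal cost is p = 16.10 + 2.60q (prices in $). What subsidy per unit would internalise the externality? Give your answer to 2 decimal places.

Social marginal benefit = demand + MEB = 230.40 - 2.21q.
Set SMB = MC: 230.40 - 2.21q = 16.10 + 2.60q → q* = 44.5530.
The Pigouvian subsidy equals MEB at q*: 5.60 + 0.17×44.5530 = 13.1740.

subsidy = $13.17 per unit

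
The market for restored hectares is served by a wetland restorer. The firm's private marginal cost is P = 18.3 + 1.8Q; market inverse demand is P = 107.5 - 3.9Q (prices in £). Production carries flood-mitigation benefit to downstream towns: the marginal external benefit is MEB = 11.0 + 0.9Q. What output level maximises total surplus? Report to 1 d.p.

Q* = 20.9

Social marginal cost = private MC − MEB = 7.3 + 0.9Q.
Set SMC = demand: 7.3 + 0.9Q = 107.5 - 3.9Q → Q* = 20.8750.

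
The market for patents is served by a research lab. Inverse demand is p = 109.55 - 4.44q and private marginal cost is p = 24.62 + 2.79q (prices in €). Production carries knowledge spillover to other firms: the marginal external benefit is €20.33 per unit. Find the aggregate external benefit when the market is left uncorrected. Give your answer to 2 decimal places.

€238.81

Market equilibrium (private): 24.62 + 2.79q = 109.55 - 4.44q → q_m = 11.7469.
Total external benefit = MEB × q_m = 20.33 × 11.7469 = 238.8145.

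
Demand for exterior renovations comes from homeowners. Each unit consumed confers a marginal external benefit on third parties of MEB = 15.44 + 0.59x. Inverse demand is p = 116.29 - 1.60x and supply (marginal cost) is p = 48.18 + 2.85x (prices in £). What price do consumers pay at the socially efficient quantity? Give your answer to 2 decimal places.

P = £81.66

Social marginal benefit = demand + MEB = 131.73 - 1.01x.
Set SMB = MC: 131.73 - 1.01x = 48.18 + 2.85x → x* = 21.6451.
Consumer price on the demand curve at x*: 116.29 − 1.60×21.6451 = 81.6578.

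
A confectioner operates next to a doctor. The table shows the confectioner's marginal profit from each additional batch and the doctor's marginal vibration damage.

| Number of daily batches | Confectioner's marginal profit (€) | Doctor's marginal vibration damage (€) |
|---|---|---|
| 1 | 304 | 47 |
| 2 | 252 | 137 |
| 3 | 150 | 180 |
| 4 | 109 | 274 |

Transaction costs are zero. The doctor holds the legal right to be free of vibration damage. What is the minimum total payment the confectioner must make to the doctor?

€184

Efficient level: marginal profit ≥ marginal vibration damage through level 2, so k* = 2.
With the doctor holding the right, the confectioner must at least compensate total damage at k*: 47 + 137 = 184.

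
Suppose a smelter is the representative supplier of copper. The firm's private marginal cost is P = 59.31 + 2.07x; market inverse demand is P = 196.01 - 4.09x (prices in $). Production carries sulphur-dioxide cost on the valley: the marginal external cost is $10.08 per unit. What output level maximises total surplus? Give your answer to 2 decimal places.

x* = 20.56

Social marginal cost = private MC + MEC = 69.39 + 2.07x.
Set SMC = demand: 69.39 + 2.07x = 196.01 - 4.09x → x* = 20.5552.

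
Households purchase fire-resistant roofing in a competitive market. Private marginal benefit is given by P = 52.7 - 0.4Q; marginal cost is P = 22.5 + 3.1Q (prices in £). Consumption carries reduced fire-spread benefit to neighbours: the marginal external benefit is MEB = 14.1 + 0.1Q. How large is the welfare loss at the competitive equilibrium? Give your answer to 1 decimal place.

Market equilibrium (private): 22.5 + 3.1Q = 52.7 - 0.4Q → Q_m = 8.6286.
Social marginal benefit = demand + MEB = 66.8 - 0.3Q.
Set SMB = MC: 66.8 - 0.3Q = 22.5 + 3.1Q → Q* = 13.0294.
Between Q* and Q_m the wedge SMB − MC runs linearly from 0 to MEB(Q_m), so the loss is a triangle.
DWL = ½ × 4.4008 × 14.9629 = 32.9244.

DWL = £32.9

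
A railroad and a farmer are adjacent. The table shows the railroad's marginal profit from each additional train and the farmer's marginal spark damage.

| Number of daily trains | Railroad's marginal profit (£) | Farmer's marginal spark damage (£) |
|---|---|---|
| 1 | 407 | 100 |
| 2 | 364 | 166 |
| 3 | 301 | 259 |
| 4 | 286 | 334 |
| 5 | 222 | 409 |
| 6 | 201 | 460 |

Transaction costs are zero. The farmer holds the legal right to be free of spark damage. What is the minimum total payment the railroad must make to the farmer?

£525

Efficient level: marginal profit ≥ marginal spark damage through level 3, so k* = 3.
With the farmer holding the right, the railroad must at least compensate total damage at k*: 100 + 166 + 259 = 525.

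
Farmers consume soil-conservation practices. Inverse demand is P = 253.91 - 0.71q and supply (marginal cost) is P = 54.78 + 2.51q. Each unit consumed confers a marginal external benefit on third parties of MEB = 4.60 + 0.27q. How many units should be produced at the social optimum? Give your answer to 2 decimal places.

q* = 69.06

Social marginal benefit = demand + MEB = 258.51 - 0.44q.
Set SMB = MC: 258.51 - 0.44q = 54.78 + 2.51q → q* = 69.0610.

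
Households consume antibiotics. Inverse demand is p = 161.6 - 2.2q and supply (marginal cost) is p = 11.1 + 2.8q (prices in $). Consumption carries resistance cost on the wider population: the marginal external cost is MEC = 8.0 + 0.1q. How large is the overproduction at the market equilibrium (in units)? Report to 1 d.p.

Market equilibrium (private): 11.1 + 2.8q = 161.6 - 2.2q → q_m = 30.1000.
Social marginal benefit = demand − MEC = 153.6 - 2.3q.
Set SMB = MC: 153.6 - 2.3q = 11.1 + 2.8q → q* = 27.9412.
Gap = |30.1000 − 27.9412| = 2.1588.

2.2 units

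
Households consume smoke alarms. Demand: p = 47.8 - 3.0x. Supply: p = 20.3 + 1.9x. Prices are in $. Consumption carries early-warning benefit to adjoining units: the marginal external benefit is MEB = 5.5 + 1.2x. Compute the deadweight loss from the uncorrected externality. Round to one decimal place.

Market equilibrium (private): 20.3 + 1.9x = 47.8 - 3.0x → x_m = 5.6122.
Social marginal benefit = demand + MEB = 53.3 - 1.8x.
Set SMB = MC: 53.3 - 1.8x = 20.3 + 1.9x → x* = 8.9189.
Between x* and x_m the wedge SMB − MC runs linearly from 0 to MEB(x_m), so the loss is a triangle.
DWL = ½ × 3.3067 × 12.2347 = 20.2282.

DWL = $20.2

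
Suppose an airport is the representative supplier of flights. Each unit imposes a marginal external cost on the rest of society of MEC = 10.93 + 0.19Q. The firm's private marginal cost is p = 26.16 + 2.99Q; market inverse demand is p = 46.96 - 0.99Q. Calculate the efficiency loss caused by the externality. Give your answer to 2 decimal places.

DWL = 17.05

Market equilibrium (private): 26.16 + 2.99Q = 46.96 - 0.99Q → Q_m = 5.2261.
Social marginal cost = private MC + MEC = 37.09 + 3.18Q.
Set SMC = demand: 37.09 + 3.18Q = 46.96 - 0.99Q → Q* = 2.3669.
Between Q* and Q_m the wedge SMC − demand runs linearly from 0 to MEC(Q_m), so the loss is a triangle.
DWL = ½ × 2.8592 × 11.9230 = 17.0451.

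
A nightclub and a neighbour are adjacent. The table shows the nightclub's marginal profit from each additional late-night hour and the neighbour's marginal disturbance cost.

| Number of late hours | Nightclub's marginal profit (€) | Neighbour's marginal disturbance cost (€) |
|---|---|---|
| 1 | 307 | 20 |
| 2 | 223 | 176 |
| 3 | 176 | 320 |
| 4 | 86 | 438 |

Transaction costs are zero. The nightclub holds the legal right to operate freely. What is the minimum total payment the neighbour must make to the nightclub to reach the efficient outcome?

€262

Left alone the nightclub would choose level 4 (marginal profit stays positive).
Efficient level: k* = 2 (marginal profit ≥ marginal disturbance cost through 2).
The neighbour must at least cover the nightclub's forgone profit from cutting 4→2: 176 + 86 = 262.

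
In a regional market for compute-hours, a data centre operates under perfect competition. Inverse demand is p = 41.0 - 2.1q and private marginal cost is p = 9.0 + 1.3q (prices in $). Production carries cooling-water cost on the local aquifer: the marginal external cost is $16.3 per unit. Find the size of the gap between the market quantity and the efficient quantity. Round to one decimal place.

4.8 units

Market equilibrium (private): 9.0 + 1.3q = 41.0 - 2.1q → q_m = 9.4118.
Social marginal cost = private MC + MEC = 25.3 + 1.3q.
Set SMC = demand: 25.3 + 1.3q = 41.0 - 2.1q → q* = 4.6176.
Gap = |9.4118 − 4.6176| = 4.7942.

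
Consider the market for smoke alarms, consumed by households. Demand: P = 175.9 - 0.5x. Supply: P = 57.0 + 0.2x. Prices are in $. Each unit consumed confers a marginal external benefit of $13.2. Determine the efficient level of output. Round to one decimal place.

Social marginal benefit = demand + MEB = 189.1 - 0.5x.
Set SMB = MC: 189.1 - 0.5x = 57.0 + 0.2x → x* = 188.7143.

x* = 188.7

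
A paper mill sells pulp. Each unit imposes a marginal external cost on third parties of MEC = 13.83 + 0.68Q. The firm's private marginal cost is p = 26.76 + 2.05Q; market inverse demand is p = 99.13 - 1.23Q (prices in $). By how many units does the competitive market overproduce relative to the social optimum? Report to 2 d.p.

7.28 units

Market equilibrium (private): 26.76 + 2.05Q = 99.13 - 1.23Q → Q_m = 22.0640.
Social marginal cost = private MC + MEC = 40.59 + 2.73Q.
Set SMC = demand: 40.59 + 2.73Q = 99.13 - 1.23Q → Q* = 14.7828.
Gap = |22.0640 − 14.7828| = 7.2812.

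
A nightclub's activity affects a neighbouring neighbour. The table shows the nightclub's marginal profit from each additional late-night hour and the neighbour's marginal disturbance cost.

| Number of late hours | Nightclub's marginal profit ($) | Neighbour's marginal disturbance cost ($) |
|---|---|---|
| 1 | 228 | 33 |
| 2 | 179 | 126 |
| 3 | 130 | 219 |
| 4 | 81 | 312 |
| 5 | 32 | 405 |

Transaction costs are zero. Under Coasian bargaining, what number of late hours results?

Bargaining reaches the level where marginal profit last exceeds marginal disturbance cost.
That holds through level 2 (179 ≥ 126) but not at 3 (130 < 219).

2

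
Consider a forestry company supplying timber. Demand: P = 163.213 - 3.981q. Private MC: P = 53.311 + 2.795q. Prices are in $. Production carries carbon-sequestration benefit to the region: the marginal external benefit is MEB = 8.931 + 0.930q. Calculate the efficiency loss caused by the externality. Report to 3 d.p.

DWL = $49.326

Market equilibrium (private): 53.311 + 2.795q = 163.213 - 3.981q → q_m = 16.2193.
Social marginal cost = private MC − MEB = 44.380 + 1.865q.
Set SMC = demand: 44.380 + 1.865q = 163.213 - 3.981q → q* = 20.3272.
Between q* and q_m the wedge demand − SMC runs linearly from 0 to MEB(q_m), so the loss is a triangle.
DWL = ½ × 4.1079 × 24.0150 = 49.3256.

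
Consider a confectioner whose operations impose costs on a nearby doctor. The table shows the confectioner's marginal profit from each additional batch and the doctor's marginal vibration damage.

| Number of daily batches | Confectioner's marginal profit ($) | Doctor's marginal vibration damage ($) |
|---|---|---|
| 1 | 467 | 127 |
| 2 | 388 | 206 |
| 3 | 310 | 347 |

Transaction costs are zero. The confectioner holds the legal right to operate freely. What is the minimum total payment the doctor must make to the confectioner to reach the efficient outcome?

$310

Left alone the confectioner would choose level 3 (marginal profit stays positive).
Efficient level: k* = 2 (marginal profit ≥ marginal vibration damage through 2).
The doctor must at least cover the confectioner's forgone profit from cutting 3→2: 310 = 310.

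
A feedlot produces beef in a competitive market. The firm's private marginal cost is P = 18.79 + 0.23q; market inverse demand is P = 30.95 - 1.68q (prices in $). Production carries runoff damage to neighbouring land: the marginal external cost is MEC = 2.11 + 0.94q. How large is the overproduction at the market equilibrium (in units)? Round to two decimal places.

Market equilibrium (private): 18.79 + 0.23q = 30.95 - 1.68q → q_m = 6.3665.
Social marginal cost = private MC + MEC = 20.90 + 1.17q.
Set SMC = demand: 20.90 + 1.17q = 30.95 - 1.68q → q* = 3.5263.
Gap = |6.3665 − 3.5263| = 2.8402.

2.84 units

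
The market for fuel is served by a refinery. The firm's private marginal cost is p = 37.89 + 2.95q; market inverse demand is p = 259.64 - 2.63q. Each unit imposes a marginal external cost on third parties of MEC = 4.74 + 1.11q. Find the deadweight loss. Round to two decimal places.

Market equilibrium (private): 37.89 + 2.95q = 259.64 - 2.63q → q_m = 39.7401.
Social marginal cost = private MC + MEC = 42.63 + 4.06q.
Set SMC = demand: 42.63 + 4.06q = 259.64 - 2.63q → q* = 32.4380.
The welfare-loss triangle has base |q_m − q*| and height MEC(q_m) (the vertical gap between SMC and demand is zero at q* and MEC at q_m).
DWL = ½ × 7.3021 × 48.8516 = 178.3596.

DWL = 178.36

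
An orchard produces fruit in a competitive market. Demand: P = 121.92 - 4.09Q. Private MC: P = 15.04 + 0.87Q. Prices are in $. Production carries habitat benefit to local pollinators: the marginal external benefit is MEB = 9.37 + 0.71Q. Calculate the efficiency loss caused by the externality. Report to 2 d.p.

Market equilibrium (private): 15.04 + 0.87Q = 121.92 - 4.09Q → Q_m = 21.5484.
Social marginal cost = private MC − MEB = 5.67 + 0.16Q.
Set SMC = demand: 5.67 + 0.16Q = 121.92 - 4.09Q → Q* = 27.3529.
Between Q* and Q_m the wedge demand − SMC runs linearly from 0 to MEB(Q_m), so the loss is a triangle.
DWL = ½ × 5.8045 × 24.6694 = 71.5968.

DWL = $71.60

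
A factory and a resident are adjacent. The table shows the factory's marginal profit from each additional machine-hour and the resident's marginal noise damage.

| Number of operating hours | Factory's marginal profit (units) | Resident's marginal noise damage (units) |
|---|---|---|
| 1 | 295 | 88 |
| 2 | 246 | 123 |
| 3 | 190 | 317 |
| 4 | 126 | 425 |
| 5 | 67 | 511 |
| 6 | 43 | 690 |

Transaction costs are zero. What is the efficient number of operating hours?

2

Bargaining reaches the level where marginal profit last exceeds marginal noise damage.
That holds through level 2 (246 ≥ 123) but not at 3 (190 < 317).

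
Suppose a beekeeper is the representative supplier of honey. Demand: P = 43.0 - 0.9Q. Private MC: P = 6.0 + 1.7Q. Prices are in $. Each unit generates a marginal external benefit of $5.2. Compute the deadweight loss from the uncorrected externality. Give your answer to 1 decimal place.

DWL = $5.2

Market equilibrium (private): 6.0 + 1.7Q = 43.0 - 0.9Q → Q_m = 14.2308.
Social marginal cost = private MC − MEB = 0.8 + 1.7Q.
Set SMC = demand: 0.8 + 1.7Q = 43.0 - 0.9Q → Q* = 16.2308.
The loss is the area between SMC and demand from Q* to Q_m; with linear curves that's a triangle of height MEB(Q_m).
DWL = ½ × 2.0000 × 5.2000 = 5.2000.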